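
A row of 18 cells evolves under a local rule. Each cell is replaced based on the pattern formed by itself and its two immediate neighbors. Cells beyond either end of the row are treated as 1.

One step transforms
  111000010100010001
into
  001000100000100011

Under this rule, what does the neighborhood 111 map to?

0

At position 0 the neighborhood is 111; the next row has 0 there.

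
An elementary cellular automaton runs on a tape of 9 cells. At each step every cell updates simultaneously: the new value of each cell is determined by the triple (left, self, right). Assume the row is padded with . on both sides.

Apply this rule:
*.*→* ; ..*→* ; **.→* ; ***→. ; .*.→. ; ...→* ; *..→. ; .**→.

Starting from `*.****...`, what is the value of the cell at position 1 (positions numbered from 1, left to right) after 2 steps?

*

step 1: .*...*.**
step 2: *..**.*.*
position 1 holds *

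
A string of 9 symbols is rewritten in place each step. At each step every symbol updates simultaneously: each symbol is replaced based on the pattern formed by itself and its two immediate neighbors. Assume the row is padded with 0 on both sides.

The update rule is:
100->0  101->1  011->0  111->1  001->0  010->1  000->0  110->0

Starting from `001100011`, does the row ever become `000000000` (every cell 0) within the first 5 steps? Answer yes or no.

000000000
all cells are 0 at step 1

yes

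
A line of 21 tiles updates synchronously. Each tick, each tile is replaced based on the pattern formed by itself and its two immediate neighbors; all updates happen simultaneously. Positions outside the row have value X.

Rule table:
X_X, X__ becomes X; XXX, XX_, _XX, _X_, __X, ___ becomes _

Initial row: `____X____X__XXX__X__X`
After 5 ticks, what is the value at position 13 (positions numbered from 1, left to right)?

tick 1: X____X____X____X__X__
tick 2: _X____X____X____X__X_
tick 3: X_X____X____X____X__X
tick 4: _X_X____X____X____X__
tick 5: X_X_X____X____X____X_
position 13 holds _

_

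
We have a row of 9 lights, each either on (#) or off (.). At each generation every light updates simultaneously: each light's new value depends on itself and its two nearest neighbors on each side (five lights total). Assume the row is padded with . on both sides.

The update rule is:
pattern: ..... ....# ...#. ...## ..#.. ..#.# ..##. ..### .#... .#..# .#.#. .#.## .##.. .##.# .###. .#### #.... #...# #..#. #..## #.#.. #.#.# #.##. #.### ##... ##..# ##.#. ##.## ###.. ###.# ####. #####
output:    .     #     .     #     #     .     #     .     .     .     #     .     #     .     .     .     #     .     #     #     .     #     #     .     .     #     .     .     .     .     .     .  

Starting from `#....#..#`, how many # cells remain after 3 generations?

5

#.##.#.##
..#..#.##
#.#.#..##
count of #: 5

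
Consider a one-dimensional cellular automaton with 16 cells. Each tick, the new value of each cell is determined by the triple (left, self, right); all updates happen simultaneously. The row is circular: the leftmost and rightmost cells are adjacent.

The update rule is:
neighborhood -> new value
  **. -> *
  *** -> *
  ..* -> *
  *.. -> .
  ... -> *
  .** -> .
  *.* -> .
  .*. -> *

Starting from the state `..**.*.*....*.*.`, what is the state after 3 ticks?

**.*.*.*.****.*.
.*.*.*.*..***.*.
**.*.*.*.*.**.*.

**.*.*.*.*.**.*.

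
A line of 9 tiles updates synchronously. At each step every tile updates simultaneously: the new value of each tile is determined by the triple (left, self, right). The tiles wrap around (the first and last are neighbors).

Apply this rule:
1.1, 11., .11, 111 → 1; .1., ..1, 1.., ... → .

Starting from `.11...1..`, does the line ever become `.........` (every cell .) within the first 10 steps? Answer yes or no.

no

.11......
.11......  (fixed point — unchanged through step 10)
step 10 is .11......, still not uniform .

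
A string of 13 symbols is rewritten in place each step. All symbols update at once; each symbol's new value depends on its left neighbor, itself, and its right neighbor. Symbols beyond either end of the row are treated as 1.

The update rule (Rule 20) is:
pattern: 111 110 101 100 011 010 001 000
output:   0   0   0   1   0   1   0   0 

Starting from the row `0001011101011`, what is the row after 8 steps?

1001000001000
0101100001100
0100010000010
0110011000010
0001000100010
1001100110010
0100010001010
0110011001010

0110011001010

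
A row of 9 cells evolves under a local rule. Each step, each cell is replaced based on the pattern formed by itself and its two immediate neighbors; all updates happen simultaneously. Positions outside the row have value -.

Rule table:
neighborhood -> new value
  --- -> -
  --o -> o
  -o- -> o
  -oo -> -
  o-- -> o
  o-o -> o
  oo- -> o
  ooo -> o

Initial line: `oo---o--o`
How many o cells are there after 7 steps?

6

-oo-ooooo
o-oo-oooo
oo-oo-ooo
-oo-oo-oo
o-oo-oo-o
oo-oo-ooo  (repeats step 3; period 3)
step 7: -oo-oo-oo
count of o: 6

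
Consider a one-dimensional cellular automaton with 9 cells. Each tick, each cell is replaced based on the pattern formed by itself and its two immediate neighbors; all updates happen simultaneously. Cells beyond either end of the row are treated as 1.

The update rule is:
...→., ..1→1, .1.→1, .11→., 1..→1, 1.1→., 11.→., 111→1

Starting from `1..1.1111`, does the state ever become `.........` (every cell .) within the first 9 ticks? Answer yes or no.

no

.111..111
..1.11.11
111.....1
11.1...1.
1..11.11.
.11......
...1....1
1.111..1.
...1.111.
tick 9 is ...1.111., still not uniform .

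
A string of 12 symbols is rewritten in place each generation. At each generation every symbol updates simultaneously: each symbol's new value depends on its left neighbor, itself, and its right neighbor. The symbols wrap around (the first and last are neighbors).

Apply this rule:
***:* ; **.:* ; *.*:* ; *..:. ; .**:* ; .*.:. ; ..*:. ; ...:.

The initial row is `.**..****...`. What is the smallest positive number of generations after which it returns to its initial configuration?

1

generation 1: .**..****...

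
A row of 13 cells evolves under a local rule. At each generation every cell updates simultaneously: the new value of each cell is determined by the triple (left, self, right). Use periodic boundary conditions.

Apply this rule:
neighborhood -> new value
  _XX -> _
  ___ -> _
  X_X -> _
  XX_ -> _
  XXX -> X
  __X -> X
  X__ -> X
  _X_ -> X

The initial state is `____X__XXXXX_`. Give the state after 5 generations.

generation 1: ___XXXX_XXX_X
generation 2: X_X_XX___X__X
generation 3: __X___X_XXXX_
generation 4: _XXX_XX__XX_X
generation 5: __X____XX___X

__X____XX___X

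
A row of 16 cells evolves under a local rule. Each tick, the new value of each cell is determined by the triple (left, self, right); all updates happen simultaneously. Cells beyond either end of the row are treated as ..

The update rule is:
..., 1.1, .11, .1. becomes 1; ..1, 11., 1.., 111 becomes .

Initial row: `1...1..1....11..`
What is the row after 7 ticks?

1.1.1..1.11.1..1
11111..111.11..1
1......1..11...1
1.1111.1..1..1.1
111...11..1..111
1...1.1...1..1..
1.1.111.1.1..1.1

1.1.111.1.1..1.1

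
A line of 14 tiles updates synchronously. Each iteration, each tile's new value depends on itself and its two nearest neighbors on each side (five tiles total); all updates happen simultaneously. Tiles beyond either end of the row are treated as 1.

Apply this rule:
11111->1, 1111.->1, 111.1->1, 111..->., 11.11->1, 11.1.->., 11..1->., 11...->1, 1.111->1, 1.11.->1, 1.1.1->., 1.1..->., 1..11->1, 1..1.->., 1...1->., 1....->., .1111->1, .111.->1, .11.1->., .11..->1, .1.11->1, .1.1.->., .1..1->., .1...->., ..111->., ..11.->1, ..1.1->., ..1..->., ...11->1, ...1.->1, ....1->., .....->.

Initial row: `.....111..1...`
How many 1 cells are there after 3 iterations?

2

1...1.1......1
.1.1........1.
...........1.1
count of 1: 2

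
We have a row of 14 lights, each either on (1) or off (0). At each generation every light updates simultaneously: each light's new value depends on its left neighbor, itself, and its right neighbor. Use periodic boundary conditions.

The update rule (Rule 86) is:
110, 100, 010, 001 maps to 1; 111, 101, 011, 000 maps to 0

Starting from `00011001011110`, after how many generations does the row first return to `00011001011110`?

14

00101111000011
11100001100101
00110010111100
01011110000110
11000011001011
01100101111000
10111100001100
10000110010111
11001011110000
01111000011001
00001100101111
10010111100001
11110000110010
00011001011110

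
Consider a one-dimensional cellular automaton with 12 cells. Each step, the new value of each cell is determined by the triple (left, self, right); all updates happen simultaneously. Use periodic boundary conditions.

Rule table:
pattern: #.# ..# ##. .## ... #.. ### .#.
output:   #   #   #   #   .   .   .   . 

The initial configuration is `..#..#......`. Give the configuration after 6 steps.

.#..#.......
#..#........
..#........#
.#........#.
#........#..
........#..#

........#..#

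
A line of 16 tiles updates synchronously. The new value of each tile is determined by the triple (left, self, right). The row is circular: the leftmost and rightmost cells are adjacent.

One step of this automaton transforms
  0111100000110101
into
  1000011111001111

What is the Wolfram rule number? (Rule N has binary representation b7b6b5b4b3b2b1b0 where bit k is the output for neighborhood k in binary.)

position 2: 111 → 0  (bit 7 = 0)
position 4: 110 → 0  (bit 6 = 0)
position 0: 101 → 1  (bit 5 = 1)
position 5: 100 → 1  (bit 4 = 1)
position 1: 011 → 0  (bit 3 = 0)
position 13: 010 → 1  (bit 2 = 1)
position 9: 001 → 1  (bit 1 = 1)
position 6: 000 → 1  (bit 0 = 1)
bits b7..b0 = 00110111 = 55

55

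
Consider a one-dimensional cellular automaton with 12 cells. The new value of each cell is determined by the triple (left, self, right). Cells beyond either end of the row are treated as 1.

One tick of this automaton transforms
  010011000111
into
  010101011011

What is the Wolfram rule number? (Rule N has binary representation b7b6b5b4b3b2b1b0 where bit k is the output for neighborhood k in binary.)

position 10: 111 → 1  (bit 7 = 1)
position 5: 110 → 1  (bit 6 = 1)
position 0: 101 → 0  (bit 5 = 0)
position 2: 100 → 0  (bit 4 = 0)
position 4: 011 → 0  (bit 3 = 0)
position 1: 010 → 1  (bit 2 = 1)
position 3: 001 → 1  (bit 1 = 1)
position 7: 000 → 1  (bit 0 = 1)
bits b7..b0 = 11000111 = 199

199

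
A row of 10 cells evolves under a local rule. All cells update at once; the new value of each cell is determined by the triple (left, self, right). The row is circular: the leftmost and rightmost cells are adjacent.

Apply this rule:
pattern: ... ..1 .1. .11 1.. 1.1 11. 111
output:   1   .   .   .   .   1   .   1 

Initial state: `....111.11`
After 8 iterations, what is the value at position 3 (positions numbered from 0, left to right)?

1

iteration 1: .11..1.1..
iteration 2: ......1..1
iteration 3: .1111.....
iteration 4: ..11..1111
iteration 5: .......11.
iteration 6: 111111....
iteration 7: .1111..11.
iteration 8: ..11......
position 3 holds 1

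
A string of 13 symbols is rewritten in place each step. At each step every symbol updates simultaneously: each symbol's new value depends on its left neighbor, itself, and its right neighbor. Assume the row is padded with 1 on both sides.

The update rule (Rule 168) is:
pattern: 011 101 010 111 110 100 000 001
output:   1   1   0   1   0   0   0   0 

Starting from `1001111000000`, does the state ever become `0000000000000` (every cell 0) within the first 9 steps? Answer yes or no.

0001110000000
0001100000000
0001000000000
0000000000000
all cells are 0 at step 4

yes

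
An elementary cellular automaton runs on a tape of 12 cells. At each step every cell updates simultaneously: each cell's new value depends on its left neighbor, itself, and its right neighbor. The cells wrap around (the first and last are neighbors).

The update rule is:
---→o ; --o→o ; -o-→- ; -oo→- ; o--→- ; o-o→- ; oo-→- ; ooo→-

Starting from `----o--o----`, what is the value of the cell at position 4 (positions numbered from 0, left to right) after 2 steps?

oooo--o--ooo
-----o--o---
position 4 holds -

-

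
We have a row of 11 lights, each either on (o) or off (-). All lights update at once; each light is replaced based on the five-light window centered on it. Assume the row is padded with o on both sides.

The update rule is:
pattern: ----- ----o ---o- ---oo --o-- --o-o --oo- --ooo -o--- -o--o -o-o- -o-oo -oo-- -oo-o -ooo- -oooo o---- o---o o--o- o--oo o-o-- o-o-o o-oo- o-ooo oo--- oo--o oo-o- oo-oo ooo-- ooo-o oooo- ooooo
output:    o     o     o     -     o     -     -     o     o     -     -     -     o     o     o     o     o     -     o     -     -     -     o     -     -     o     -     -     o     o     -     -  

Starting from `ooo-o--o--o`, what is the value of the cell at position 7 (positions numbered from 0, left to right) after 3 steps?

step 1: --o---oo--o
step 2: oooo---oo-o
step 3: ---o----o--
position 7 holds -

-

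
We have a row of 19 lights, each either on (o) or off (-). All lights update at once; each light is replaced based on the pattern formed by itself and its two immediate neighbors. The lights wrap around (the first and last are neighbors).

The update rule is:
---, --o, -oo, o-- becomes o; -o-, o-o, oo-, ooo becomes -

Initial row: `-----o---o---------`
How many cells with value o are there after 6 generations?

2

ooooo-ooo-ooooooooo
------o---o--------
oooooo-ooo-oooooooo
-------o---o-------
ooooooo-ooo-ooooooo
--------o---o------
count of o: 2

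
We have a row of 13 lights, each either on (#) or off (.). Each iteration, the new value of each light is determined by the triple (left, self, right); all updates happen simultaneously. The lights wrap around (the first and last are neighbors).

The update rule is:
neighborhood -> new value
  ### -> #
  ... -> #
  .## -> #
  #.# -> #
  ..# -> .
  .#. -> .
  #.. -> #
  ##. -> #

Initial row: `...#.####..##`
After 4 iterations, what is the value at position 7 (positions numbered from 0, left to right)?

#

##..######.##
###.#########
#############
#############
position 7 holds #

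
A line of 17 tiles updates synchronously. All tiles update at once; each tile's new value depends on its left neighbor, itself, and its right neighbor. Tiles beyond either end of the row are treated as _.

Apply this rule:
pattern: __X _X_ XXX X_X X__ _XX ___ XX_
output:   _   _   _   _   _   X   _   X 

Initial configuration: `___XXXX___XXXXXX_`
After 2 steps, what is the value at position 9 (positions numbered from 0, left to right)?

_

___X__X___X____X_
_________________
position 9 holds _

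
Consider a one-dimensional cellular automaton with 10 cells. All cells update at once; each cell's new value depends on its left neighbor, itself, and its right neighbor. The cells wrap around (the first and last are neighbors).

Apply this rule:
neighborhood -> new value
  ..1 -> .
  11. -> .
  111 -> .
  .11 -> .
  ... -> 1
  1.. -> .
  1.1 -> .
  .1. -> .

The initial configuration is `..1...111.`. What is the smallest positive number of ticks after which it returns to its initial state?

1...1.....
..1...111.

2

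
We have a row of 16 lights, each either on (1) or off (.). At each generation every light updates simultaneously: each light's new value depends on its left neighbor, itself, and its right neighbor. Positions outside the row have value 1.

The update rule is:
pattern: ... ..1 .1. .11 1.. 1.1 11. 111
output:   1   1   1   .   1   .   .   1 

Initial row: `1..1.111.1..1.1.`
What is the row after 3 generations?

generation 1: .111..1..1111.1.
generation 2: ..1.11111.11..1.
generation 3: 111..111....111.

111..111....111.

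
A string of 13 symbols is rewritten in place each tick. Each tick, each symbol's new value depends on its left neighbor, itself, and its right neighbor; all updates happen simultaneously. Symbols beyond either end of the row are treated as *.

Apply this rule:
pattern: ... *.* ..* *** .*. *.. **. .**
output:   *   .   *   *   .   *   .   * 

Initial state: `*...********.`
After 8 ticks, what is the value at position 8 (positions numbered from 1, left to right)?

*

tick 1: .**********..
tick 2: .*********.**
tick 3: .********..**
tick 4: .*******.****
tick 5: .******..****
tick 6: .*****.******
tick 7: .****..******
tick 8: .***.********
position 8 holds *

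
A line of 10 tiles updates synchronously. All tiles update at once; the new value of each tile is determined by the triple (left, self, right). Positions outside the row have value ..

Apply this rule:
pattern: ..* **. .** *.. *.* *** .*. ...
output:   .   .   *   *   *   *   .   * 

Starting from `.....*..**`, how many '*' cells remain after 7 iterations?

5

iteration 1: ****..*.*.
iteration 2: ***.*..*.*
iteration 3: **.*.*..*.
iteration 4: *.*.*.*..*
iteration 5: .*.*.*.*..
iteration 6: ..*.*.*.**
iteration 7: *..*.*.**.
count of *: 5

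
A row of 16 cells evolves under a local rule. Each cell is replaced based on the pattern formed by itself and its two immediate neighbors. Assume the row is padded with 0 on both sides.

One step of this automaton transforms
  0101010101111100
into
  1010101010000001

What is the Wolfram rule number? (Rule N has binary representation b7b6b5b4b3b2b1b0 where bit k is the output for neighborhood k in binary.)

35

position 10: 111 → 0  (bit 7 = 0)
position 13: 110 → 0  (bit 6 = 0)
position 2: 101 → 1  (bit 5 = 1)
position 14: 100 → 0  (bit 4 = 0)
position 9: 011 → 0  (bit 3 = 0)
position 1: 010 → 0  (bit 2 = 0)
position 0: 001 → 1  (bit 1 = 1)
position 15: 000 → 1  (bit 0 = 1)
bits b7..b0 = 00100011 = 35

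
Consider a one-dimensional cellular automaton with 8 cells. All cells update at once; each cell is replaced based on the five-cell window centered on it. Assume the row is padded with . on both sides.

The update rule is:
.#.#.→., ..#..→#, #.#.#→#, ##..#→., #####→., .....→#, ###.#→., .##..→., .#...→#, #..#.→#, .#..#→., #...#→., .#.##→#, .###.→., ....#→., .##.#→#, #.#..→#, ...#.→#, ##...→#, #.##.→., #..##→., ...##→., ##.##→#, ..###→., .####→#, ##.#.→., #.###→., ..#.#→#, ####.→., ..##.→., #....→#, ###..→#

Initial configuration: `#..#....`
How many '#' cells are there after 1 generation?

7

#.######
count of #: 7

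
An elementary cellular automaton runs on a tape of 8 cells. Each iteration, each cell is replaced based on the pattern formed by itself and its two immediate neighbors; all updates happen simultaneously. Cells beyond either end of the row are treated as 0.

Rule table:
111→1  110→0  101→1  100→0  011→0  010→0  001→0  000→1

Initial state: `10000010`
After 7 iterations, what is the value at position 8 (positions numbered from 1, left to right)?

00111000
10010011
00000000
11111111
01111110
00111100
10011001
position 8 holds 1

1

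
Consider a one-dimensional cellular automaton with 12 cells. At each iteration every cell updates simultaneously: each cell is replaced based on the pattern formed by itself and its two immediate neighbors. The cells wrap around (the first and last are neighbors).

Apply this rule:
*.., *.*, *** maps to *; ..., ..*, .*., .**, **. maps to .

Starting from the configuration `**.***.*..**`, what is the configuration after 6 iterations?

*.*.*.*.*..*
.*.*.*.*.*..
..*.*.*.*.*.
...*.*.*.*.*
*...*.*.*.*.
.*...*.*.*.*

.*...*.*.*.*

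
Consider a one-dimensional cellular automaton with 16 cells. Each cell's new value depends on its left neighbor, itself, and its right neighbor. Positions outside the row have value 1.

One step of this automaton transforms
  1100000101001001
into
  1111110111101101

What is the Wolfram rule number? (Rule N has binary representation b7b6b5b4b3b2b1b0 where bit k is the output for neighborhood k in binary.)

position 0: 111 → 1  (bit 7 = 1)
position 1: 110 → 1  (bit 6 = 1)
position 8: 101 → 1  (bit 5 = 1)
position 2: 100 → 1  (bit 4 = 1)
position 15: 011 → 1  (bit 3 = 1)
position 7: 010 → 1  (bit 2 = 1)
position 6: 001 → 0  (bit 1 = 0)
position 3: 000 → 1  (bit 0 = 1)
bits b7..b0 = 11111101 = 253

253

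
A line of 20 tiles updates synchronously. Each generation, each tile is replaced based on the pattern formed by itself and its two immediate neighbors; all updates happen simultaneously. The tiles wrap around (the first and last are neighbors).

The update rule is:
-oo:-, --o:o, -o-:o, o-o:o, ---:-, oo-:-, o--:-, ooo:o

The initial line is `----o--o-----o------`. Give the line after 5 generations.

generation 1: ---oo-oo----oo------
generation 2: --o--o-----o--------
generation 3: -oo-oo----oo--------
generation 4: o--o-----o----------
generation 5: o-oo----oo---------o

o-oo----oo---------o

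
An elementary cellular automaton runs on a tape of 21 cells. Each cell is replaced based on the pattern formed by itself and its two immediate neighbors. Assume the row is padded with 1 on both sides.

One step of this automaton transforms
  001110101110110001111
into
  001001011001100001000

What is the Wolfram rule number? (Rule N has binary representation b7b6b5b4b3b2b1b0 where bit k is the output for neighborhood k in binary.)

position 3: 111 → 0  (bit 7 = 0)
position 4: 110 → 0  (bit 6 = 0)
position 5: 101 → 1  (bit 5 = 1)
position 0: 100 → 0  (bit 4 = 0)
position 2: 011 → 1  (bit 3 = 1)
position 6: 010 → 0  (bit 2 = 0)
position 1: 001 → 0  (bit 1 = 0)
position 15: 000 → 0  (bit 0 = 0)
bits b7..b0 = 00101000 = 40

40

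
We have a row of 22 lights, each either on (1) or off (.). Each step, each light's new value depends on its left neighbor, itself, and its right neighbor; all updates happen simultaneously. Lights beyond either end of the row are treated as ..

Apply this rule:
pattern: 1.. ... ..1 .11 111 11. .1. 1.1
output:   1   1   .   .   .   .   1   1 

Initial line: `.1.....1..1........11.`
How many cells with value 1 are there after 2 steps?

5

.11111.11.11111111...1
......1..1........11.1
count of 1: 5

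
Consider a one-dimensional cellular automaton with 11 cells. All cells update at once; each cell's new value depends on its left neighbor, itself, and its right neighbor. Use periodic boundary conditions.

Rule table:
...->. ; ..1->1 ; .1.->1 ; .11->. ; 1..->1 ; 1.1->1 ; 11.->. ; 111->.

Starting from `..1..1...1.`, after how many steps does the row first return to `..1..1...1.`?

4

.111111.111
1......1...
11....111.1
..1..1...1.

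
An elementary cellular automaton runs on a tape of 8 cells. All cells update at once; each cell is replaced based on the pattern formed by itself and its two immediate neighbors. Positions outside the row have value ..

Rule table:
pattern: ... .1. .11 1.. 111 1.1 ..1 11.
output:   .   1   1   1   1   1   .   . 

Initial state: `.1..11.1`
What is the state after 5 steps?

.11.1.11
.1.1111.
.11111.1
.1111.11
.111.11.

.111.11.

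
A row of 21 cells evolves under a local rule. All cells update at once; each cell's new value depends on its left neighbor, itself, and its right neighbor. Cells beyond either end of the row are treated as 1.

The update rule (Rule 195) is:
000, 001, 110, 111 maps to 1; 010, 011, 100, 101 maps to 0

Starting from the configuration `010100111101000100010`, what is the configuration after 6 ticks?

011100001010100011111

000001011100011001100
011110001101101010101
001110110100100000000
010110010001001111111
000010100110010111111
011100001010100011111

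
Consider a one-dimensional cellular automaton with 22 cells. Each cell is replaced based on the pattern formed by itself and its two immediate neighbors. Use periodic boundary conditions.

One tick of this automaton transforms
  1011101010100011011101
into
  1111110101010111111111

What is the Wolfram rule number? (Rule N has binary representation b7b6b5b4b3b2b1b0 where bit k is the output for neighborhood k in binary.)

250

position 3: 111 → 1  (bit 7 = 1)
position 0: 110 → 1  (bit 6 = 1)
position 1: 101 → 1  (bit 5 = 1)
position 11: 100 → 1  (bit 4 = 1)
position 2: 011 → 1  (bit 3 = 1)
position 6: 010 → 0  (bit 2 = 0)
position 13: 001 → 1  (bit 1 = 1)
position 12: 000 → 0  (bit 0 = 0)
bits b7..b0 = 11111010 = 250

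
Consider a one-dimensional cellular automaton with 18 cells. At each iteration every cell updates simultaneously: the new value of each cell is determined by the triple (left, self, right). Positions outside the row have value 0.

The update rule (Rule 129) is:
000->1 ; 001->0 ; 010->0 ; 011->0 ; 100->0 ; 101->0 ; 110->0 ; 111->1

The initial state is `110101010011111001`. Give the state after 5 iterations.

100111100001110011

iteration 1: 000000000001110000
iteration 2: 111111111100100111
iteration 3: 011111111000000010
iteration 4: 001111110011111000
iteration 5: 100111100001110011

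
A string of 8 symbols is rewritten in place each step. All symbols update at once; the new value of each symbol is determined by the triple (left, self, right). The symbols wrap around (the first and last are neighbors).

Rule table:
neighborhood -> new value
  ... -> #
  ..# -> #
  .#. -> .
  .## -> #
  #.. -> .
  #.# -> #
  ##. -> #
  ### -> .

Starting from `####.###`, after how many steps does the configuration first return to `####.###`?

...###..
####.#.#
...##.##
.#######
##.....#
.#.#####
#.##...#
####.###

8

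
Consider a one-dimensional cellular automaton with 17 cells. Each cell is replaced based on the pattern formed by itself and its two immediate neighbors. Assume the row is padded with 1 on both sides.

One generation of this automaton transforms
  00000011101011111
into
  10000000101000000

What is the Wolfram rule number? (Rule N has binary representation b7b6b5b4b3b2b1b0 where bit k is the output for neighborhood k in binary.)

84

position 7: 111 → 0  (bit 7 = 0)
position 8: 110 → 1  (bit 6 = 1)
position 9: 101 → 0  (bit 5 = 0)
position 0: 100 → 1  (bit 4 = 1)
position 6: 011 → 0  (bit 3 = 0)
position 10: 010 → 1  (bit 2 = 1)
position 5: 001 → 0  (bit 1 = 0)
position 1: 000 → 0  (bit 0 = 0)
bits b7..b0 = 01010100 = 84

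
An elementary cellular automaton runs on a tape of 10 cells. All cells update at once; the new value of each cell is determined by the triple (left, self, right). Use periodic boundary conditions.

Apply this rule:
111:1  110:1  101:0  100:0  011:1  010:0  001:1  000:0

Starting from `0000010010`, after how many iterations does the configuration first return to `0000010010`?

0000100100
0001001000
0010010000
0100100000
1001000000
0010000001
0100000010
1000000100
0000001001
0000010010

10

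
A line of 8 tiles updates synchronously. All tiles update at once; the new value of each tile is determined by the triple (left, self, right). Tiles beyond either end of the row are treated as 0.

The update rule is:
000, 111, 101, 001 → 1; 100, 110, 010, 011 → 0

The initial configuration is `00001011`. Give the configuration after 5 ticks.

11001001

11110100
01101001
10010010
00100100
11001001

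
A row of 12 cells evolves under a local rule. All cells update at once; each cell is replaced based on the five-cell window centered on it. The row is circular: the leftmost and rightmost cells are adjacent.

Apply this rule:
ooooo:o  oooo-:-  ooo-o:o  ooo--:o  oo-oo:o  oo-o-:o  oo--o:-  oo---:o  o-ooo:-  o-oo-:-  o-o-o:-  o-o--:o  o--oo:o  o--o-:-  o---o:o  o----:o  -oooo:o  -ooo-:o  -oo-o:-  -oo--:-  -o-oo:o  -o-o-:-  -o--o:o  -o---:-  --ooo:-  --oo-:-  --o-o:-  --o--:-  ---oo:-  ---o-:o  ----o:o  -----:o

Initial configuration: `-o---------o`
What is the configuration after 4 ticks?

--o-o--o-ooo

-o-oooooooo-
--o-ooooo-o-
oo-o-oo-ooo-
--o-o--o-ooo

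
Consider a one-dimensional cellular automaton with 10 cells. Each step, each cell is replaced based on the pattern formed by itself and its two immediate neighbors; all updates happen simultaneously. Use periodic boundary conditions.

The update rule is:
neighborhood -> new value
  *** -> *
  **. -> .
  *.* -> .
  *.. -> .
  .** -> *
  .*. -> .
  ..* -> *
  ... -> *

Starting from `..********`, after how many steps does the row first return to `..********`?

.********.
********..
*******..*
******..**
*****..***
****..****
***..*****
**..******
*..*******
..********

10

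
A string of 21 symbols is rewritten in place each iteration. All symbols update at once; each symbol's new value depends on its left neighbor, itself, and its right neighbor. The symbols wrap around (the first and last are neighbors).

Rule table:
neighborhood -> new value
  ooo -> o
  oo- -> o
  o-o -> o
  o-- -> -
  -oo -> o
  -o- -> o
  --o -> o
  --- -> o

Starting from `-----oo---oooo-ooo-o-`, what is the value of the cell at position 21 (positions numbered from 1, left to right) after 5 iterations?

iteration 1: ooooooo-oooooooooooo-
iteration 2: ooooooooooooooooooooo
iteration 3: ooooooooooooooooooooo  (fixed point — unchanged through iteration 5)
position 21 holds o

o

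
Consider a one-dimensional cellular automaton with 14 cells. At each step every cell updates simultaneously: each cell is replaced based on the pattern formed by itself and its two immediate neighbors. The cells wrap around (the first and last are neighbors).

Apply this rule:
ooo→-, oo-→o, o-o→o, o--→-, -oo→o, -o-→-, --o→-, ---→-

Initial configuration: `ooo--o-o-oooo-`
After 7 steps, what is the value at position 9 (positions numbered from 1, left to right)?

o-o---o-oo--oo
oo-----ooo--o-
oo-----o-o---o
-o------o----o
o-------------
--------------
--------------
position 9 holds -

-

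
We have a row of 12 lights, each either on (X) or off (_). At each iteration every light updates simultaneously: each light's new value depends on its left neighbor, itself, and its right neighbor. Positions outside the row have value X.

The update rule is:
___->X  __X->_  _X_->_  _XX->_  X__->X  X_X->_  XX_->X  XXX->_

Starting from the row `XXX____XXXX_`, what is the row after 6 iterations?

iteration 1: __XXXX____X_
iteration 2: X____XXXX___
iteration 3: XXXX____XXX_
iteration 4: ___XXXX___X_
iteration 5: XX____XXX___
iteration 6: _XXXX___XXX_

_XXXX___XXX_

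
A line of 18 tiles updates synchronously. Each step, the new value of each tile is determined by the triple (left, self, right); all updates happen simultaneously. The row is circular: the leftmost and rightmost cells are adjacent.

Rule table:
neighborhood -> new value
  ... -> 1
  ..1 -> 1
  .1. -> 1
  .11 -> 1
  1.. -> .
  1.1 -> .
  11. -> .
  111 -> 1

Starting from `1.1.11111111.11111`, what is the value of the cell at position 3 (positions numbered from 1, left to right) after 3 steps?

.

..1.1111111..11111
.11.111111..11111.
11..11111..11111..
position 3 holds .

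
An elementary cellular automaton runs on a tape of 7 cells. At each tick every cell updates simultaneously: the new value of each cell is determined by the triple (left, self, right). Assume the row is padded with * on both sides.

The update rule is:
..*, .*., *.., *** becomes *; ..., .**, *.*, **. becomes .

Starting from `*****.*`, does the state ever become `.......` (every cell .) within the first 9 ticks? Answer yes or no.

****...
***.*.*
**..*..
*.*****
...****
*.*.***
..*..**
*****.*  (repeats tick 0; period 8)
tick 9: ****...
tick 9 is ****..., still not uniform .

no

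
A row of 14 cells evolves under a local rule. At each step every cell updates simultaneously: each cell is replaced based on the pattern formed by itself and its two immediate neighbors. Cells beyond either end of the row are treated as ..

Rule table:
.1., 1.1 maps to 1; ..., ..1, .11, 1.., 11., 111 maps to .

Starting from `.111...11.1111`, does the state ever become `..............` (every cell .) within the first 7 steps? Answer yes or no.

step 1: .........1....
step 2: .........1....  (fixed point — unchanged through step 7)
step 7 is .........1...., still not uniform .

no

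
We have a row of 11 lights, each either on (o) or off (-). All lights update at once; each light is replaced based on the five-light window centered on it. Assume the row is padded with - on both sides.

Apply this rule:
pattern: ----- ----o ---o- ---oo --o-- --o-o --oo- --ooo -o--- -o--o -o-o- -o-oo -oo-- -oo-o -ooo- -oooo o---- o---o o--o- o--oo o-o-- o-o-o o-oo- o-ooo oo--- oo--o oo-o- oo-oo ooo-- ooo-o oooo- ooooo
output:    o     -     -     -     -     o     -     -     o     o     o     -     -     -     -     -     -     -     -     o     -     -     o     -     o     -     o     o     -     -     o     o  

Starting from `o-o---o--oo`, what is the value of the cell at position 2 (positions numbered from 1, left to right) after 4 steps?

-

oo-o---oo--
--o-o----o-
--oo-o----o
----o-o----
position 2 holds -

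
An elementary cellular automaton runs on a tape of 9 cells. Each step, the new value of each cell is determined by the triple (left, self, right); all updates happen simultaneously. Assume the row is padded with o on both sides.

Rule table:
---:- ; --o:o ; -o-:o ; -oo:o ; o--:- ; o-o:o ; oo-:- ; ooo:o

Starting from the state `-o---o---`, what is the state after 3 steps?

--oo--ooo

oo--oo--o
o--oo--oo
--oo--ooo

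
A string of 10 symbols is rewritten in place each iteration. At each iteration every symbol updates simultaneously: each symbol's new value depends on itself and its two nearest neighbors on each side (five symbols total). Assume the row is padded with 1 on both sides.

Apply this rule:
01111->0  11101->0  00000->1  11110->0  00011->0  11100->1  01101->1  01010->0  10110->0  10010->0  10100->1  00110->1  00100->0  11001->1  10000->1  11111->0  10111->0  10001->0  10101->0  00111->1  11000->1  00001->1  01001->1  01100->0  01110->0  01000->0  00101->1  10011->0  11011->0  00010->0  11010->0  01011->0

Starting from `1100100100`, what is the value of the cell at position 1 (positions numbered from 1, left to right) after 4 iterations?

1

iteration 1: 0110010010
iteration 2: 0001001010
iteration 3: 1000101000
iteration 4: 1100101000
position 1 holds 1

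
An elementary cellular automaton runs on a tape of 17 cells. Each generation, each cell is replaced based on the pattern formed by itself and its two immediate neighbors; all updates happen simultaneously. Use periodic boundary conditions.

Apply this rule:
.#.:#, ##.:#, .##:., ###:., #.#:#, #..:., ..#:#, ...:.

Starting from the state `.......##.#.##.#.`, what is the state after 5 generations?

..#.##.##....###.

......#.####.###.
.....###...##..#.
....#..#..#.#.##.
...##.##.#####.#.
..#.##.##....###.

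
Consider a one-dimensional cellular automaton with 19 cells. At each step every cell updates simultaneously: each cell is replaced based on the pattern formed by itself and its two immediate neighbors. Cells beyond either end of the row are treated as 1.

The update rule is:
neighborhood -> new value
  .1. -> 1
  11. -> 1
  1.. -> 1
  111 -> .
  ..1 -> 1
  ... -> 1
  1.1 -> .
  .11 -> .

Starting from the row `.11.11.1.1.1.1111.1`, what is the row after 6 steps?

111111.111111111111

..1..1.1.1.1....1..
111111.1.1.11111111
.....1.1.1.........
111111.1.1111111111
.....1.1...........
111111.111111111111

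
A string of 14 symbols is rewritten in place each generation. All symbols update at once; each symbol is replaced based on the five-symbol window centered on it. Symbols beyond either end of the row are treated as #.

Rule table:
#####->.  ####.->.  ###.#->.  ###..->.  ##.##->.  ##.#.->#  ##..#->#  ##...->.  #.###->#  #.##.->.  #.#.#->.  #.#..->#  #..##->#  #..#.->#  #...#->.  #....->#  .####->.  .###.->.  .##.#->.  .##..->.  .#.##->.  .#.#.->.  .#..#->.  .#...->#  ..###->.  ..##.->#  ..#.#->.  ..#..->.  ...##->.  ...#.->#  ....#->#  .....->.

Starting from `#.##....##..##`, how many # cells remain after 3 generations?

5

generation 1: .....##.#.##..
generation 2: .#.#.#.#....##
generation 3: #......####...
count of #: 5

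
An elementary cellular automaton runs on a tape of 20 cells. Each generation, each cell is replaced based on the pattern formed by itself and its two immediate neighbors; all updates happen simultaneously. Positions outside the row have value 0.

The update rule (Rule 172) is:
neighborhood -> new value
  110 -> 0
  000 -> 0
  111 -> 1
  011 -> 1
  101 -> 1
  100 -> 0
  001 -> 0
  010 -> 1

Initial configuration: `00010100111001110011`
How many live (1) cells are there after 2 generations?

00011100110001100010
00011000100001000010
count of 1: 5

5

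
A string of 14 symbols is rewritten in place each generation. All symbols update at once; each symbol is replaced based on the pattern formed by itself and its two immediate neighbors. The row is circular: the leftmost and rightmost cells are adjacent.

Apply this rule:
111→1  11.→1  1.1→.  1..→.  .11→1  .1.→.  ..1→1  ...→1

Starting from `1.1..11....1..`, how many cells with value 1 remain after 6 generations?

12

generation 1: ....111.111..1
generation 2: .111111.111.1.
generation 3: 1111111.111...
generation 4: 1111111.111.11
generation 5: 1111111.111.11  (fixed point — unchanged through generation 6)
count of 1: 12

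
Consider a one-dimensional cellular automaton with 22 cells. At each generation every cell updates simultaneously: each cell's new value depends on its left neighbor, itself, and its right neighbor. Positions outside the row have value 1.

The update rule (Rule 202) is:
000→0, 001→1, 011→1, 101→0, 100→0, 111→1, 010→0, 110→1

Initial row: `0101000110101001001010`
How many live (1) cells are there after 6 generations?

0000001110000010010000
0000011110000100100001
0000111110001001000011
0001111110010010000111
0011111110100100001111
0111111110001000011111
count of 1: 14

14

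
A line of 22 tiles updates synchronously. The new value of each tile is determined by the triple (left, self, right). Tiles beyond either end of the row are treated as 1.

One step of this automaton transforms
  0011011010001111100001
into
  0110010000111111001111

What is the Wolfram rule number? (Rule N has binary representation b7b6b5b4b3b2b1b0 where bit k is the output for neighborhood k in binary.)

position 13: 111 → 1  (bit 7 = 1)
position 3: 110 → 0  (bit 6 = 0)
position 4: 101 → 0  (bit 5 = 0)
position 0: 100 → 0  (bit 4 = 0)
position 2: 011 → 1  (bit 3 = 1)
position 8: 010 → 0  (bit 2 = 0)
position 1: 001 → 1  (bit 1 = 1)
position 10: 000 → 1  (bit 0 = 1)
bits b7..b0 = 10001011 = 139

139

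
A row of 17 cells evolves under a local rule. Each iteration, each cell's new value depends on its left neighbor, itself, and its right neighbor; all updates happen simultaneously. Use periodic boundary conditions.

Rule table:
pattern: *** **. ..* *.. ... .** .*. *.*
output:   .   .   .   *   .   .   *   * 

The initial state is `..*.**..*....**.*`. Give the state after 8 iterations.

iteration 1: *.**..*.**.....**
iteration 2: .*..*.**..*......
iteration 3: .**.**..*.**.....
iteration 4: ...*..*.**..*....
iteration 5: ...**.**..*.**...
iteration 6: .....*..*.**..*..
iteration 7: .....**.**..*.**.
iteration 8: .......*..*.**..*

.......*..*.**..*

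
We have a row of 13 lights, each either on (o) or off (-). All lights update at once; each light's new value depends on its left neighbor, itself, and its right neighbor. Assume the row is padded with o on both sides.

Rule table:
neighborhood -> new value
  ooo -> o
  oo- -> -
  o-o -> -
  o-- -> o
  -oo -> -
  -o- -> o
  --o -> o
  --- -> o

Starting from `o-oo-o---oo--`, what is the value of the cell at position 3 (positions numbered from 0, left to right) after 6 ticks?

tick 1: -----oooo--oo
tick 2: ooooo-oo-oo-o
tick 3: oooo---------
tick 4: ooo-ooooooooo
tick 5: oo---oooooooo
tick 6: o-ooo-ooooooo
position 3 holds o

o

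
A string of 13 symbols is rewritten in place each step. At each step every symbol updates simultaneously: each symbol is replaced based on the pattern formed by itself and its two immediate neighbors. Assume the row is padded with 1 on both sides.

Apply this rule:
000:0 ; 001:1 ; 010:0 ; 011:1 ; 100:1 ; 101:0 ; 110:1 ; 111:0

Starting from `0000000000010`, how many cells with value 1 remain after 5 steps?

8

1000000000100
1100000001011
0110000010010
0111000101100
0101101001111
count of 1: 8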